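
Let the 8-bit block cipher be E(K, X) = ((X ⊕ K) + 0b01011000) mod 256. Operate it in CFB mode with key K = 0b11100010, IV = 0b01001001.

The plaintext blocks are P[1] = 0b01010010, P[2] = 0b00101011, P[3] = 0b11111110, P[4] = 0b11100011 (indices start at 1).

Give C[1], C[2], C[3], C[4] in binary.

C[1] = 0b01010001, C[2] = 0b00100000, C[3] = 0b11100100, C[4] = 0b10111101

CFB encryption: C_i = P_i ⊕ E(K, C_{i−1}), with C_{0} = IV.
C[1]: E(K, 0b01001001) = 0b00000011; 0b01010010 ⊕ 0b00000011 = 0b01010001.
C[2]: E(K, 0b01010001) = 0b00001011; 0b00101011 ⊕ 0b00001011 = 0b00100000.
C[3]: E(K, 0b00100000) = 0b00011010; 0b11111110 ⊕ 0b00011010 = 0b11100100.
C[4]: E(K, 0b11100100) = 0b01011110; 0b11100011 ⊕ 0b01011110 = 0b10111101.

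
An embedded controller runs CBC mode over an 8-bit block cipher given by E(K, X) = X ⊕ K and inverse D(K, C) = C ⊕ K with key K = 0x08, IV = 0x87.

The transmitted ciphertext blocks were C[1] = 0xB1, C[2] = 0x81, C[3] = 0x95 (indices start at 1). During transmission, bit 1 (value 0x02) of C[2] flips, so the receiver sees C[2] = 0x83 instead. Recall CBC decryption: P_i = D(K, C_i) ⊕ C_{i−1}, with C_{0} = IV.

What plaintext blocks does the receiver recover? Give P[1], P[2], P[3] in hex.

Only C[2] changed, to 0x83. In CBC, a change in C_i garbles P_i and flips the same bit in P_{i+1}. Decrypting the received ciphertext:
P[1]: D(K, 0xB1) = 0xB9; 0xB9 ⊕ 0x87 = 0x3E.
P[2]: D(K, 0x83) = 0x8B; 0x8B ⊕ 0xB1 = 0x3A.
P[3]: D(K, 0x95) = 0x9D; 0x9D ⊕ 0x83 = 0x1E.
Blocks that differ from the original plaintext: P[2], P[3].

P[1] = 0x3E, P[2] = 0x3A, P[3] = 0x1E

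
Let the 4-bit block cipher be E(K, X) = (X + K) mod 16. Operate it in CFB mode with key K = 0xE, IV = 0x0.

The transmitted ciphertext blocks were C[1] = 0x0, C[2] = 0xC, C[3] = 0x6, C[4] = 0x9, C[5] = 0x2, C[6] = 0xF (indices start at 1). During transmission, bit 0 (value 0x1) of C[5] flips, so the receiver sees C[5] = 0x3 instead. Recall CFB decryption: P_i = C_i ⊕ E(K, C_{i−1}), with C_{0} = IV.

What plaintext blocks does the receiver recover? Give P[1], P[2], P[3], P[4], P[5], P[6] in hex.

P[1] = 0xE, P[2] = 0x2, P[3] = 0xC, P[4] = 0xD, P[5] = 0x4, P[6] = 0xE

Only C[5] changed, to 0x3. In CFB, a change in C_i flips the same bit in P_i and garbles P_{i+1}. Decrypting the received ciphertext:
P[1]: E(K, 0x0) = 0xE; 0x0 ⊕ 0xE = 0xE.
P[2]: E(K, 0x0) = 0xE; 0xC ⊕ 0xE = 0x2.
P[3]: E(K, 0xC) = 0xA; 0x6 ⊕ 0xA = 0xC.
P[4]: E(K, 0x6) = 0x4; 0x9 ⊕ 0x4 = 0xD.
P[5]: E(K, 0x9) = 0x7; 0x3 ⊕ 0x7 = 0x4.
P[6]: E(K, 0x3) = 0x1; 0xF ⊕ 0x1 = 0xE.
Blocks that differ from the original plaintext: P[5], P[6].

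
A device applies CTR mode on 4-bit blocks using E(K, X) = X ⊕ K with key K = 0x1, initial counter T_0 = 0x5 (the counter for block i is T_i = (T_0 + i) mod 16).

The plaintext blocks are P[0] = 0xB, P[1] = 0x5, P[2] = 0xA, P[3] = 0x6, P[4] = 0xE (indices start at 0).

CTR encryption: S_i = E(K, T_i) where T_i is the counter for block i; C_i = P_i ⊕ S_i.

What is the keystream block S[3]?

C[0]: T = 0x5, S = E(K, T) = 0x4; 0xB ⊕ 0x4 = 0xF.
C[1]: T = 0x6, S = E(K, T) = 0x7; 0x5 ⊕ 0x7 = 0x2.
C[2]: T = 0x7, S = E(K, T) = 0x6; 0xA ⊕ 0x6 = 0xC.
C[3]: T = 0x8, S = E(K, T) = 0x9; 0x6 ⊕ 0x9 = 0xF.
So S[3] = 0x9.

0x9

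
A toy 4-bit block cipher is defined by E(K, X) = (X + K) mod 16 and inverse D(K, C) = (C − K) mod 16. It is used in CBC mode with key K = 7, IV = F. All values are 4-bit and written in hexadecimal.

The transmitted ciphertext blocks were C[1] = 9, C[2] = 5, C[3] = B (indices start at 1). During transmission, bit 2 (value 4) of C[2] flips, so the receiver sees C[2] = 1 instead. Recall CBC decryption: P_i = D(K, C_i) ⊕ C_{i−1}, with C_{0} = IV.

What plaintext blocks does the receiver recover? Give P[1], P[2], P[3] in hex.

Only C[2] changed, to 1. In CBC, a change in C_i garbles P_i and flips the same bit in P_{i+1}. Decrypting the received ciphertext:
P[1]: D(K, 9) = 2; 2 ⊕ F = D.
P[2]: D(K, 1) = A; A ⊕ 9 = 3.
P[3]: D(K, B) = 4; 4 ⊕ 1 = 5.
Blocks that differ from the original plaintext: P[2], P[3].

P[1] = D, P[2] = 3, P[3] = 5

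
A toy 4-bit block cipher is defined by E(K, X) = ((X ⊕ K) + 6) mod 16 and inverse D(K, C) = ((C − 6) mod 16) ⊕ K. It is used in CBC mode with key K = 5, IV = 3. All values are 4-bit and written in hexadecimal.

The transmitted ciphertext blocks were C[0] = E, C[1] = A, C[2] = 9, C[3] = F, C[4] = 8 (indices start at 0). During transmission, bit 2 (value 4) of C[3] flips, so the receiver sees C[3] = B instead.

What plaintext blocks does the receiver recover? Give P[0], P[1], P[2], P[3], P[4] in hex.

P[0] = E, P[1] = F, P[2] = C, P[3] = 9, P[4] = C

CBC decryption: P_i = D(K, C_i) ⊕ C_{i−1}, with C_{−1} = IV.
Only C[3] changed, to B. In CBC, a change in C_i garbles P_i and flips the same bit in P_{i+1}. Decrypting the received ciphertext:
P[0]: D(K, E) = D; D ⊕ 3 = E.
P[1]: D(K, A) = 1; 1 ⊕ E = F.
P[2]: D(K, 9) = 6; 6 ⊕ A = C.
P[3]: D(K, B) = 0; 0 ⊕ 9 = 9.
P[4]: D(K, 8) = 7; 7 ⊕ B = C.
Blocks that differ from the original plaintext: P[3], P[4].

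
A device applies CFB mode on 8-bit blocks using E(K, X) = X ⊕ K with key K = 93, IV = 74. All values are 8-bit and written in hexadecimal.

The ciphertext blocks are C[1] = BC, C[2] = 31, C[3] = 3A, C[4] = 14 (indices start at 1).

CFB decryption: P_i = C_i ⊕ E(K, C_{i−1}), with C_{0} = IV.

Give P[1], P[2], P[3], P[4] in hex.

P[1] = 5B, P[2] = 1E, P[3] = 98, P[4] = BD

P[1]: E(K, 74) = E7; BC ⊕ E7 = 5B.
P[2]: E(K, BC) = 2F; 31 ⊕ 2F = 1E.
P[3]: E(K, 31) = A2; 3A ⊕ A2 = 98.
P[4]: E(K, 3A) = A9; 14 ⊕ A9 = BD.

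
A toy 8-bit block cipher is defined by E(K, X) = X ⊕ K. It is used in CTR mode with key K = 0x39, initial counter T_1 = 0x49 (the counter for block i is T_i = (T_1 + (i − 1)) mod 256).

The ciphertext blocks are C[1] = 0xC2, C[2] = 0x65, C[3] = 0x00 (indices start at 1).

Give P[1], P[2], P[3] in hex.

CTR decryption: S_i = E(K, T_i) where T_i is the counter for block i; P_i = C_i ⊕ S_i.
P[1]: T = 0x49, S = E(K, T) = 0x70; 0xC2 ⊕ 0x70 = 0xB2.
P[2]: T = 0x4A, S = E(K, T) = 0x73; 0x65 ⊕ 0x73 = 0x16.
P[3]: T = 0x4B, S = E(K, T) = 0x72; 0x00 ⊕ 0x72 = 0x72.

P[1] = 0xB2, P[2] = 0x16, P[3] = 0x72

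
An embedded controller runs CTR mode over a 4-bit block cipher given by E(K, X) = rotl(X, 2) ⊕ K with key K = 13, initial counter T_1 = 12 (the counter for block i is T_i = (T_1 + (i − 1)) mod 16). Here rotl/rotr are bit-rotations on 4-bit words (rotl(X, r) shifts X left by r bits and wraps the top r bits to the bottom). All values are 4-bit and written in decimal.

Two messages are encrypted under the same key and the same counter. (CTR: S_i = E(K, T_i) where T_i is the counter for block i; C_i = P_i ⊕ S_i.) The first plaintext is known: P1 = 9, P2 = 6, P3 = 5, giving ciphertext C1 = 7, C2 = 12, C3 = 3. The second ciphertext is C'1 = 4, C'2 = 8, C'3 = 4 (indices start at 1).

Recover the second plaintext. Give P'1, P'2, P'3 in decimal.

In CTR with a reused counter, both messages share the same keystream S_i, so C_i ⊕ C'_i = P_i ⊕ P'_i and thus P'_i = P_i ⊕ C_i ⊕ C'_i.
P'1: 9 ⊕ 7 ⊕ 4 = 10.
P'2: 6 ⊕ 12 ⊕ 8 = 2.
P'3: 5 ⊕ 3 ⊕ 4 = 2.

P'1 = 10, P'2 = 2, P'3 = 2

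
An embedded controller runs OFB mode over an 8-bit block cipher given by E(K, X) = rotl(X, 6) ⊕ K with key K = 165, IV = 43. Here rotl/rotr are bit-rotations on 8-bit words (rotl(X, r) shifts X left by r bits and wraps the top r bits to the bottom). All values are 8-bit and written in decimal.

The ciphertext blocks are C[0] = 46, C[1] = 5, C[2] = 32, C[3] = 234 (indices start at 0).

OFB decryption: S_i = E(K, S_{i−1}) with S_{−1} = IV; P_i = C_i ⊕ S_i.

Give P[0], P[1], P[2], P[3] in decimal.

P[0]: S = E(K, 43) = 111; 46 ⊕ 111 = 65.
P[1]: S = E(K, 111) = 126; 5 ⊕ 126 = 123.
P[2]: S = E(K, 126) = 58; 32 ⊕ 58 = 26.
P[3]: S = E(K, 58) = 43; 234 ⊕ 43 = 193.

P[0] = 65, P[1] = 123, P[2] = 26, P[3] = 193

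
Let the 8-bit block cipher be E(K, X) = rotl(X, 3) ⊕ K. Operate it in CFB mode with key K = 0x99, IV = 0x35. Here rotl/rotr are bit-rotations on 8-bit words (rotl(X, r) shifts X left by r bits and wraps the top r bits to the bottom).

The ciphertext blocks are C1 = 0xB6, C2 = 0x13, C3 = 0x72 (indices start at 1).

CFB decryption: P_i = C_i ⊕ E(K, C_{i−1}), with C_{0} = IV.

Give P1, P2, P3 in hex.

P1 = 0x86, P2 = 0x3F, P3 = 0x73

P1: E(K, 0x35) = 0x30; 0xB6 ⊕ 0x30 = 0x86.
P2: E(K, 0xB6) = 0x2C; 0x13 ⊕ 0x2C = 0x3F.
P3: E(K, 0x13) = 0x01; 0x72 ⊕ 0x01 = 0x73.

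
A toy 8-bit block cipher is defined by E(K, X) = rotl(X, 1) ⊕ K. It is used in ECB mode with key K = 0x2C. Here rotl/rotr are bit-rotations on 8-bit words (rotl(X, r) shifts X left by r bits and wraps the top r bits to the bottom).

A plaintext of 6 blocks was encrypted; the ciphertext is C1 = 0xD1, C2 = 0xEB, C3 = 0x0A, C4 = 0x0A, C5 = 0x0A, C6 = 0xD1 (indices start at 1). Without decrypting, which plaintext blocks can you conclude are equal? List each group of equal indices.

ECB encrypts each block independently with the same key, so equal ciphertext blocks imply equal plaintext blocks.
C1 = C6 = 0xD1, so P1 = P6.
C3 = C4 = C5 = 0x0A, so P3 = P4 = P5.

P1 = P6; P3 = P4 = P5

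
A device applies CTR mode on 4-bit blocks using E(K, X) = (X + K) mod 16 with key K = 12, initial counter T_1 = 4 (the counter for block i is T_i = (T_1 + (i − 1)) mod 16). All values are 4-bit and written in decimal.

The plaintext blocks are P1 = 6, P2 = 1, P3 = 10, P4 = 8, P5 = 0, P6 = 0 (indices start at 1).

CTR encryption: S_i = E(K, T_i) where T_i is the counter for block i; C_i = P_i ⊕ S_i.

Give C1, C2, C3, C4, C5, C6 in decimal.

C1: T = 4, S = E(K, T) = 0; 6 ⊕ 0 = 6.
C2: T = 5, S = E(K, T) = 1; 1 ⊕ 1 = 0.
C3: T = 6, S = E(K, T) = 2; 10 ⊕ 2 = 8.
C4: T = 7, S = E(K, T) = 3; 8 ⊕ 3 = 11.
C5: T = 8, S = E(K, T) = 4; 0 ⊕ 4 = 4.
C6: T = 9, S = E(K, T) = 5; 0 ⊕ 5 = 5.

C1 = 6, C2 = 0, C3 = 8, C4 = 11, C5 = 4, C6 = 5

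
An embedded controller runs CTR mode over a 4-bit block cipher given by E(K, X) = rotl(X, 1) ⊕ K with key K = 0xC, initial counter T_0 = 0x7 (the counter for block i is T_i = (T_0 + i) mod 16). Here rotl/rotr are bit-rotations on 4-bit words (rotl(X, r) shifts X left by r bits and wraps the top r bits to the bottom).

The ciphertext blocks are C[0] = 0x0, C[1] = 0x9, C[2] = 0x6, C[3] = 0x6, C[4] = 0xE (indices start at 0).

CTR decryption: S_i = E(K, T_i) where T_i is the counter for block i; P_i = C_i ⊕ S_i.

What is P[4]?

P[4]: T = 0xB, S = E(K, T) = 0xB; 0xE ⊕ 0xB = 0x5.

P[4] = 0x5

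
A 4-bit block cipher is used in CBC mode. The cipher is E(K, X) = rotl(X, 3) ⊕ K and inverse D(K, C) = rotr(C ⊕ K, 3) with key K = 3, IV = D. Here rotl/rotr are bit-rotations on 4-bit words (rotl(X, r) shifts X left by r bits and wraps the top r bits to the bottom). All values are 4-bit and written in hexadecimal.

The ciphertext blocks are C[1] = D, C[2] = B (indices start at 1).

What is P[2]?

CBC decryption: P_i = D(K, C_i) ⊕ C_{i−1}, with C_{0} = IV.
P[2]: D(K, B) = 1; 1 ⊕ D = C.

P[2] = C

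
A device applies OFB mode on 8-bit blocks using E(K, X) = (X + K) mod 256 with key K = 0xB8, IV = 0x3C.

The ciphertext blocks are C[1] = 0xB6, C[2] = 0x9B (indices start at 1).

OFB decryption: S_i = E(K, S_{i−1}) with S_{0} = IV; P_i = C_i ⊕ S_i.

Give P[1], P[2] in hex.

P[1] = 0x42, P[2] = 0x37

P[1]: S = E(K, 0x3C) = 0xF4; 0xB6 ⊕ 0xF4 = 0x42.
P[2]: S = E(K, 0xF4) = 0xAC; 0x9B ⊕ 0xAC = 0x37.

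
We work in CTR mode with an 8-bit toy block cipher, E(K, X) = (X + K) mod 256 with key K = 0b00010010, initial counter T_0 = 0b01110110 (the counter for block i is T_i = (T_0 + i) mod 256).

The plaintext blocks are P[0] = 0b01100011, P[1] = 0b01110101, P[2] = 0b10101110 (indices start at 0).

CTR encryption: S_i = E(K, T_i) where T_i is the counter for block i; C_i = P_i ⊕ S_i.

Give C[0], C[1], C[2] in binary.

C[0] = 0b11101011, C[1] = 0b11111100, C[2] = 0b00100100

C[0]: T = 0b01110110, S = E(K, T) = 0b10001000; 0b01100011 ⊕ 0b10001000 = 0b11101011.
C[1]: T = 0b01110111, S = E(K, T) = 0b10001001; 0b01110101 ⊕ 0b10001001 = 0b11111100.
C[2]: T = 0b01111000, S = E(K, T) = 0b10001010; 0b10101110 ⊕ 0b10001010 = 0b00100100.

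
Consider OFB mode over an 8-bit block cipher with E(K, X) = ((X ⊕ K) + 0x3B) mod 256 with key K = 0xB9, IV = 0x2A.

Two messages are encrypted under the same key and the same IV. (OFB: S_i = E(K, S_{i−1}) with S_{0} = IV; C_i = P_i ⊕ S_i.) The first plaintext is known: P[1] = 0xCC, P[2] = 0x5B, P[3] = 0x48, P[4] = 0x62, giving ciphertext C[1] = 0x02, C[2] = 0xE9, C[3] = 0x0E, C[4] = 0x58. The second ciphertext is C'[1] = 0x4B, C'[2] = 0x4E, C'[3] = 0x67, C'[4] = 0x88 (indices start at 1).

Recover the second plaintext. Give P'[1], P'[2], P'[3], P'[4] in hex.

In OFB with a reused IV, both messages share the same keystream S_i, so C_i ⊕ C'_i = P_i ⊕ P'_i and thus P'_i = P_i ⊕ C_i ⊕ C'_i.
P'[1]: 0xCC ⊕ 0x02 ⊕ 0x4B = 0x85.
P'[2]: 0x5B ⊕ 0xE9 ⊕ 0x4E = 0xFC.
P'[3]: 0x48 ⊕ 0x0E ⊕ 0x67 = 0x21.
P'[4]: 0x62 ⊕ 0x58 ⊕ 0x88 = 0xB2.

P'[1] = 0x85, P'[2] = 0xFC, P'[3] = 0x21, P'[4] = 0xB2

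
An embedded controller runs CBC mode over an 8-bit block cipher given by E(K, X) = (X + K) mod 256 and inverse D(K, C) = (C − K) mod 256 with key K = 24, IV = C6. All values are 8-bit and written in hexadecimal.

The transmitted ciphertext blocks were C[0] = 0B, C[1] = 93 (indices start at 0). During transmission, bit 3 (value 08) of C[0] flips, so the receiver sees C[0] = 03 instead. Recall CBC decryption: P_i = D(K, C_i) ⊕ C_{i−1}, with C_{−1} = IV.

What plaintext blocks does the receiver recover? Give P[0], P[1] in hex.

P[0] = 19, P[1] = 6C

Only C[0] changed, to 03. In CBC, a change in C_i garbles P_i and flips the same bit in P_{i+1}. Decrypting the received ciphertext:
P[0]: D(K, 03) = DF; DF ⊕ C6 = 19.
P[1]: D(K, 93) = 6F; 6F ⊕ 03 = 6C.
Blocks that differ from the original plaintext: P[0], P[1].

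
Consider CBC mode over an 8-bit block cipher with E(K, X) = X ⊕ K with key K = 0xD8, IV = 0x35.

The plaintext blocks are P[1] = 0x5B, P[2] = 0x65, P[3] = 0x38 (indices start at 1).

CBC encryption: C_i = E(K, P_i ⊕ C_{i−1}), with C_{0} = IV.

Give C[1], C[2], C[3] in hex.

C[1] = 0xB6, C[2] = 0x0B, C[3] = 0xEB

C[1]: P[1] ⊕ 0x35 = 0x6E; E(K, 0x6E) = 0xB6.
C[2]: P[2] ⊕ 0xB6 = 0xD3; E(K, 0xD3) = 0x0B.
C[3]: P[3] ⊕ 0x0B = 0x33; E(K, 0x33) = 0xEB.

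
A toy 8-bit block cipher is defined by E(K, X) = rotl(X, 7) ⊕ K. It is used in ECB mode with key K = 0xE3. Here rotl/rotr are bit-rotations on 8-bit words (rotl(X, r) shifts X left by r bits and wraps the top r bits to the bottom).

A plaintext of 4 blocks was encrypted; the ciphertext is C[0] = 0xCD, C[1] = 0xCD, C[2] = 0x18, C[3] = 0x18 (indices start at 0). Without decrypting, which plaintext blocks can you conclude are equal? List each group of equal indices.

P[0] = P[1]; P[2] = P[3]

ECB encrypts each block independently with the same key, so equal ciphertext blocks imply equal plaintext blocks.
C[0] = C[1] = 0xCD, so P[0] = P[1].
C[2] = C[3] = 0x18, so P[2] = P[3].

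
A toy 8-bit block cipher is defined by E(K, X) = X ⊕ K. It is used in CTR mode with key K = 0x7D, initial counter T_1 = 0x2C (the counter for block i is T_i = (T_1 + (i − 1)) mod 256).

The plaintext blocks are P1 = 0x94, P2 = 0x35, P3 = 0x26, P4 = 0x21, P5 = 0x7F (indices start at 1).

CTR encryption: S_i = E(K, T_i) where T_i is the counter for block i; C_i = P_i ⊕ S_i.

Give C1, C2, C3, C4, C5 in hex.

C1: T = 0x2C, S = E(K, T) = 0x51; 0x94 ⊕ 0x51 = 0xC5.
C2: T = 0x2D, S = E(K, T) = 0x50; 0x35 ⊕ 0x50 = 0x65.
C3: T = 0x2E, S = E(K, T) = 0x53; 0x26 ⊕ 0x53 = 0x75.
C4: T = 0x2F, S = E(K, T) = 0x52; 0x21 ⊕ 0x52 = 0x73.
C5: T = 0x30, S = E(K, T) = 0x4D; 0x7F ⊕ 0x4D = 0x32.

C1 = 0xC5, C2 = 0x65, C3 = 0x75, C4 = 0x73, C5 = 0x32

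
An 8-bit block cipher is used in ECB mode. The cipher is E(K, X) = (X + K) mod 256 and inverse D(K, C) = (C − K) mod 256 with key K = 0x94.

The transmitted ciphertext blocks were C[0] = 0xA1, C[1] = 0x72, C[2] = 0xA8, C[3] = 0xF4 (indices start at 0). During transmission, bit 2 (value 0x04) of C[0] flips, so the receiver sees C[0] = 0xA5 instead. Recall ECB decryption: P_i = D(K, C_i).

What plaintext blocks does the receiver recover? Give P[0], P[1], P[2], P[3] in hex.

Only C[0] changed, to 0xA5. In ECB, a change in C_i affects only P_i. Decrypting the received ciphertext:
P[0]: D(K, 0xA5) = 0x11.
P[1]: D(K, 0x72) = 0xDE.
P[2]: D(K, 0xA8) = 0x14.
P[3]: D(K, 0xF4) = 0x60.
Blocks that differ from the original plaintext: P[0].

P[0] = 0x11, P[1] = 0xDE, P[2] = 0x14, P[3] = 0x60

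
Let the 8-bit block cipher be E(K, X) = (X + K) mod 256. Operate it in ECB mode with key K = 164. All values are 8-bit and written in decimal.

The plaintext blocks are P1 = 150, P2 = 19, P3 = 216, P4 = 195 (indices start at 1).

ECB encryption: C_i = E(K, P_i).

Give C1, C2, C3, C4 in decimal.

C1 = 58, C2 = 183, C3 = 124, C4 = 103

C1: E(K, 150) = 58.
C2: E(K, 19) = 183.
C3: E(K, 216) = 124.
C4: E(K, 195) = 103.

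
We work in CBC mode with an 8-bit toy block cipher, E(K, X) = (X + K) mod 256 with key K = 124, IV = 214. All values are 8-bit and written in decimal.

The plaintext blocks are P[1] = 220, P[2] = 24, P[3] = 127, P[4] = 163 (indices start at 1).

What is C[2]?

CBC encryption: C_i = E(K, P_i ⊕ C_{i−1}), with C_{0} = IV.
C[1]: P[1] ⊕ 214 = 10; E(K, 10) = 134.
C[2]: P[2] ⊕ 134 = 158; E(K, 158) = 26.

C[2] = 26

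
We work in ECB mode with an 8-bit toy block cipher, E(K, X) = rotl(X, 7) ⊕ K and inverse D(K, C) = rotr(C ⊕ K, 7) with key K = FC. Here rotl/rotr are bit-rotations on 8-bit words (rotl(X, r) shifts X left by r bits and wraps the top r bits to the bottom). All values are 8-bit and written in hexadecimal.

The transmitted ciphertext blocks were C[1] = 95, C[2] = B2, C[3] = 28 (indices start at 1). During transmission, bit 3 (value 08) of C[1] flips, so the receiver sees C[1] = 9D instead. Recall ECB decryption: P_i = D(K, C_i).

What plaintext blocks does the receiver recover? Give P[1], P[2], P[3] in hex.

Only C[1] changed, to 9D. In ECB, a change in C_i affects only P_i. Decrypting the received ciphertext:
P[1]: D(K, 9D) = C2.
P[2]: D(K, B2) = 9C.
P[3]: D(K, 28) = A9.
Blocks that differ from the original plaintext: P[1].

P[1] = C2, P[2] = 9C, P[3] = A9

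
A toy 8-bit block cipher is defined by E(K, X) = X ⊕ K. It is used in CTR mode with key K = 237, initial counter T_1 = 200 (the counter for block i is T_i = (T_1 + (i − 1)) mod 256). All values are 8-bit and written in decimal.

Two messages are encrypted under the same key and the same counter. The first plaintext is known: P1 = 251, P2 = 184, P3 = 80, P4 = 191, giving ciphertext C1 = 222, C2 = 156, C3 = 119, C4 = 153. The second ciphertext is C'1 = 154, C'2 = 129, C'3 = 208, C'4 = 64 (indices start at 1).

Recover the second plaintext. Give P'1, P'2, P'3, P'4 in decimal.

In CTR with a reused counter, both messages share the same keystream S_i, so C_i ⊕ C'_i = P_i ⊕ P'_i and thus P'_i = P_i ⊕ C_i ⊕ C'_i.
P'1: 251 ⊕ 222 ⊕ 154 = 191.
P'2: 184 ⊕ 156 ⊕ 129 = 165.
P'3: 80 ⊕ 119 ⊕ 208 = 247.
P'4: 191 ⊕ 153 ⊕ 64 = 102.

P'1 = 191, P'2 = 165, P'3 = 247, P'4 = 102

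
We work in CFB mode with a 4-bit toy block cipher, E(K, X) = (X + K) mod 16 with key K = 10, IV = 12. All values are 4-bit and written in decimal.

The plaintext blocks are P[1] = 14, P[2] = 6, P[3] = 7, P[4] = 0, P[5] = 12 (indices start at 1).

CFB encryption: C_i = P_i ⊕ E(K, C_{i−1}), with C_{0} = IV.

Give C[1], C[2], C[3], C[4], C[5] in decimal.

C[1] = 8, C[2] = 4, C[3] = 9, C[4] = 3, C[5] = 1

C[1]: E(K, 12) = 6; 14 ⊕ 6 = 8.
C[2]: E(K, 8) = 2; 6 ⊕ 2 = 4.
C[3]: E(K, 4) = 14; 7 ⊕ 14 = 9.
C[4]: E(K, 9) = 3; 0 ⊕ 3 = 3.
C[5]: E(K, 3) = 13; 12 ⊕ 13 = 1.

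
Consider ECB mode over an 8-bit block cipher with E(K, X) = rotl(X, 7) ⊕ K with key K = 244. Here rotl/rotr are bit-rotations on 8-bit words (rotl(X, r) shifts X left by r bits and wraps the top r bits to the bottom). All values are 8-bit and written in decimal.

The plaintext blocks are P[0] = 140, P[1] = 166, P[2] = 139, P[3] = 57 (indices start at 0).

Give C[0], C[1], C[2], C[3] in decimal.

ECB encryption: C_i = E(K, P_i).
C[0]: E(K, 140) = 178.
C[1]: E(K, 166) = 167.
C[2]: E(K, 139) = 49.
C[3]: E(K, 57) = 104.

C[0] = 178, C[1] = 167, C[2] = 49, C[3] = 104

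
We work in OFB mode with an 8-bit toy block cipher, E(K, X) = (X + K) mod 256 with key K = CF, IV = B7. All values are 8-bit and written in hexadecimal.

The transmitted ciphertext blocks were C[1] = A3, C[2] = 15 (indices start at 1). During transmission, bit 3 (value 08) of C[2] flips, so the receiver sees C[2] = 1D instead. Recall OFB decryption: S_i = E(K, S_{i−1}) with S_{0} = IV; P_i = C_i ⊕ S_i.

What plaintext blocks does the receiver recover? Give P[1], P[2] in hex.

Only C[2] changed, to 1D. In OFB, a change in C_i flips the same bit in P_i only; the keystream is unaffected. Decrypting the received ciphertext:
P[1]: S = E(K, B7) = 86; A3 ⊕ 86 = 25.
P[2]: S = E(K, 86) = 55; 1D ⊕ 55 = 48.
Blocks that differ from the original plaintext: P[2].

P[1] = 25, P[2] = 48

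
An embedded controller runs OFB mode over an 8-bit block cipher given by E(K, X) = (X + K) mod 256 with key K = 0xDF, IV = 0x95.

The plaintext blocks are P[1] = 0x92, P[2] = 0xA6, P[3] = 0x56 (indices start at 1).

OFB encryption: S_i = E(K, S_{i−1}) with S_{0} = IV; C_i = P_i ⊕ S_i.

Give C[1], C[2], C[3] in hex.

C[1] = 0xE6, C[2] = 0xF5, C[3] = 0x64

C[1]: S = E(K, 0x95) = 0x74; 0x92 ⊕ 0x74 = 0xE6.
C[2]: S = E(K, 0x74) = 0x53; 0xA6 ⊕ 0x53 = 0xF5.
C[3]: S = E(K, 0x53) = 0x32; 0x56 ⊕ 0x32 = 0x64.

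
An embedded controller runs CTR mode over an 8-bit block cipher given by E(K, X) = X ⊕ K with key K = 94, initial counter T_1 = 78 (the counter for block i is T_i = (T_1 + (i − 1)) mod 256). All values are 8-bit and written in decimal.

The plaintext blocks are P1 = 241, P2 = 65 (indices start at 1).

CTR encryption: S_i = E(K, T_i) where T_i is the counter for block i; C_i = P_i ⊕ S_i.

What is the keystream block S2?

C1: T = 78, S = E(K, T) = 16; 241 ⊕ 16 = 225.
C2: T = 79, S = E(K, T) = 17; 65 ⊕ 17 = 80.
So S2 = 17.

17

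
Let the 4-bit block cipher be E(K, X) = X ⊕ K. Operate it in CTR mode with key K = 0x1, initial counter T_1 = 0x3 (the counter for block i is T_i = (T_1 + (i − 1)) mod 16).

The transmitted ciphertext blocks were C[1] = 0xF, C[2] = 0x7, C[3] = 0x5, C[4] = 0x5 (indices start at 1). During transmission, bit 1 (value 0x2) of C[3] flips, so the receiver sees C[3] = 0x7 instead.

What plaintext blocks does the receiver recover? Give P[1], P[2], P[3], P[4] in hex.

CTR decryption: S_i = E(K, T_i) where T_i is the counter for block i; P_i = C_i ⊕ S_i.
Only C[3] changed, to 0x7. In CTR, a change in C_i flips the same bit in P_i only; the keystream is unaffected. Decrypting the received ciphertext:
P[1]: T = 0x3, S = E(K, T) = 0x2; 0xF ⊕ 0x2 = 0xD.
P[2]: T = 0x4, S = E(K, T) = 0x5; 0x7 ⊕ 0x5 = 0x2.
P[3]: T = 0x5, S = E(K, T) = 0x4; 0x7 ⊕ 0x4 = 0x3.
P[4]: T = 0x6, S = E(K, T) = 0x7; 0x5 ⊕ 0x7 = 0x2.
Blocks that differ from the original plaintext: P[3].

P[1] = 0xD, P[2] = 0x2, P[3] = 0x3, P[4] = 0x2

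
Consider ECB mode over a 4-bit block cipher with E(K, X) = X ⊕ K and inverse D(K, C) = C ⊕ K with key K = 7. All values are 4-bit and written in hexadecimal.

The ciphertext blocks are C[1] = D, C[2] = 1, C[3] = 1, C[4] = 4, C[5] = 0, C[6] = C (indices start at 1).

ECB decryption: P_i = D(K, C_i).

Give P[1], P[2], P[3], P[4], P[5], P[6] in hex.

P[1]: D(K, D) = A.
P[2]: D(K, 1) = 6.
P[3]: D(K, 1) = 6.
P[4]: D(K, 4) = 3.
P[5]: D(K, 0) = 7.
P[6]: D(K, C) = B.

P[1] = A, P[2] = 6, P[3] = 6, P[4] = 3, P[5] = 7, P[6] = B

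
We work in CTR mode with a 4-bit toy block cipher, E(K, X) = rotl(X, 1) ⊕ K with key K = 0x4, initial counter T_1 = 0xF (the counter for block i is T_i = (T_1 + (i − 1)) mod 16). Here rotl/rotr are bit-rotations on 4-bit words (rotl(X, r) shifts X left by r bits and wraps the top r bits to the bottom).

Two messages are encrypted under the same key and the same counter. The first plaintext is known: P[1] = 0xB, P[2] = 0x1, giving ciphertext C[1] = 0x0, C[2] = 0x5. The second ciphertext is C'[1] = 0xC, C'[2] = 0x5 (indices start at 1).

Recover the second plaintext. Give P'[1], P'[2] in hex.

In CTR with a reused counter, both messages share the same keystream S_i, so C_i ⊕ C'_i = P_i ⊕ P'_i and thus P'_i = P_i ⊕ C_i ⊕ C'_i.
P'[1]: 0xB ⊕ 0x0 ⊕ 0xC = 0x7.
P'[2]: 0x1 ⊕ 0x5 ⊕ 0x5 = 0x1.

P'[1] = 0x7, P'[2] = 0x1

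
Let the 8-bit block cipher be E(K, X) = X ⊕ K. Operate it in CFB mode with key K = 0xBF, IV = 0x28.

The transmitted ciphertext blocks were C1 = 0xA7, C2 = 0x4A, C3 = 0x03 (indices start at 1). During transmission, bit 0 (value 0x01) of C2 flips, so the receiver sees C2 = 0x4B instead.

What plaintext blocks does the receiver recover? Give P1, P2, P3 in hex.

CFB decryption: P_i = C_i ⊕ E(K, C_{i−1}), with C_{0} = IV.
Only C2 changed, to 0x4B. In CFB, a change in C_i flips the same bit in P_i and garbles P_{i+1}. Decrypting the received ciphertext:
P1: E(K, 0x28) = 0x97; 0xA7 ⊕ 0x97 = 0x30.
P2: E(K, 0xA7) = 0x18; 0x4B ⊕ 0x18 = 0x53.
P3: E(K, 0x4B) = 0xF4; 0x03 ⊕ 0xF4 = 0xF7.
Blocks that differ from the original plaintext: P2, P3.

P1 = 0x30, P2 = 0x53, P3 = 0xF7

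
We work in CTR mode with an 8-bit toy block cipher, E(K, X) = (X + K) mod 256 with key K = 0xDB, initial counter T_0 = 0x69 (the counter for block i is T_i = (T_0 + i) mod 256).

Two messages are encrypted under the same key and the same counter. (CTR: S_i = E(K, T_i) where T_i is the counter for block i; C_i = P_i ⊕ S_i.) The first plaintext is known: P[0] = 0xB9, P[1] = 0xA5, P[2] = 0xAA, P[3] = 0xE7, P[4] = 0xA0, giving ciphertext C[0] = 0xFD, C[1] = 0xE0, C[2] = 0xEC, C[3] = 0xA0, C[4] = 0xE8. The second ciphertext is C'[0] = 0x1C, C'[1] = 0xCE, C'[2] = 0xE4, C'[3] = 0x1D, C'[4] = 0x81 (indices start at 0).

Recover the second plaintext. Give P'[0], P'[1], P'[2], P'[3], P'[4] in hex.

P'[0] = 0x58, P'[1] = 0x8B, P'[2] = 0xA2, P'[3] = 0x5A, P'[4] = 0xC9

In CTR with a reused counter, both messages share the same keystream S_i, so C_i ⊕ C'_i = P_i ⊕ P'_i and thus P'_i = P_i ⊕ C_i ⊕ C'_i.
P'[0]: 0xB9 ⊕ 0xFD ⊕ 0x1C = 0x58.
P'[1]: 0xA5 ⊕ 0xE0 ⊕ 0xCE = 0x8B.
P'[2]: 0xAA ⊕ 0xEC ⊕ 0xE4 = 0xA2.
P'[3]: 0xE7 ⊕ 0xA0 ⊕ 0x1D = 0x5A.
P'[4]: 0xA0 ⊕ 0xE8 ⊕ 0x81 = 0xC9.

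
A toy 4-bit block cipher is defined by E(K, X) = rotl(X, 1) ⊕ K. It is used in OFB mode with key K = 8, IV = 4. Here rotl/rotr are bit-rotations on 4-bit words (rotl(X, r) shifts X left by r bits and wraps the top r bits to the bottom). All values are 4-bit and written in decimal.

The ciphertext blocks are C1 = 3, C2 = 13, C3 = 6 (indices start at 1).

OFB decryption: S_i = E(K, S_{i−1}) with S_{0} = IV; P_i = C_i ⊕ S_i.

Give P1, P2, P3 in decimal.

P1 = 3, P2 = 5, P3 = 15

P1: S = E(K, 4) = 0; 3 ⊕ 0 = 3.
P2: S = E(K, 0) = 8; 13 ⊕ 8 = 5.
P3: S = E(K, 8) = 9; 6 ⊕ 9 = 15.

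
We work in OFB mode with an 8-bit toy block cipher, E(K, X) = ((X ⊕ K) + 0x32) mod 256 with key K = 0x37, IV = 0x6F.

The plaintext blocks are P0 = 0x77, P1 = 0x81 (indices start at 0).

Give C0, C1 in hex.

OFB encryption: S_i = E(K, S_{i−1}) with S_{−1} = IV; C_i = P_i ⊕ S_i.
C0: S = E(K, 0x6F) = 0x8A; 0x77 ⊕ 0x8A = 0xFD.
C1: S = E(K, 0x8A) = 0xEF; 0x81 ⊕ 0xEF = 0x6E.

C0 = 0xFD, C1 = 0x6E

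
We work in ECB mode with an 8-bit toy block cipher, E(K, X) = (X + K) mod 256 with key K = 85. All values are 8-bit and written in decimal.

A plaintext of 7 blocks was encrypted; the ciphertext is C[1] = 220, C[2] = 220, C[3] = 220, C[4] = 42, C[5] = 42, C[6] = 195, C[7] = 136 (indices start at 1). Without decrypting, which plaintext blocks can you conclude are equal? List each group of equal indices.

ECB encrypts each block independently with the same key, so equal ciphertext blocks imply equal plaintext blocks.
C[1] = C[2] = C[3] = 220, so P[1] = P[2] = P[3].
C[4] = C[5] = 42, so P[4] = P[5].

P[1] = P[2] = P[3]; P[4] = P[5]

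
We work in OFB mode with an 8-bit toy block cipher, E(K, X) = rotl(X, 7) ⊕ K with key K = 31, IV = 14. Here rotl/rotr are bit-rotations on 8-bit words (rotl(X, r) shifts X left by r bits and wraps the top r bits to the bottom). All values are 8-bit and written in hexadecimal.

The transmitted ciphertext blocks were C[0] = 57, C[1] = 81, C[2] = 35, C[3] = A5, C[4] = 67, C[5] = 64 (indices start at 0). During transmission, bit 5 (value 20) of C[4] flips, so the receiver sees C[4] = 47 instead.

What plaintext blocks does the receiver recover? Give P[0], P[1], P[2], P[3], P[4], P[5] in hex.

OFB decryption: S_i = E(K, S_{i−1}) with S_{−1} = IV; P_i = C_i ⊕ S_i.
Only C[4] changed, to 47. In OFB, a change in C_i flips the same bit in P_i only; the keystream is unaffected. Decrypting the received ciphertext:
P[0]: S = E(K, 14) = 3B; 57 ⊕ 3B = 6C.
P[1]: S = E(K, 3B) = AC; 81 ⊕ AC = 2D.
P[2]: S = E(K, AC) = 67; 35 ⊕ 67 = 52.
P[3]: S = E(K, 67) = 82; A5 ⊕ 82 = 27.
P[4]: S = E(K, 82) = 70; 47 ⊕ 70 = 37.
P[5]: S = E(K, 70) = 09; 64 ⊕ 09 = 6D.
Blocks that differ from the original plaintext: P[4].

P[0] = 6C, P[1] = 2D, P[2] = 52, P[3] = 27, P[4] = 37, P[5] = 6D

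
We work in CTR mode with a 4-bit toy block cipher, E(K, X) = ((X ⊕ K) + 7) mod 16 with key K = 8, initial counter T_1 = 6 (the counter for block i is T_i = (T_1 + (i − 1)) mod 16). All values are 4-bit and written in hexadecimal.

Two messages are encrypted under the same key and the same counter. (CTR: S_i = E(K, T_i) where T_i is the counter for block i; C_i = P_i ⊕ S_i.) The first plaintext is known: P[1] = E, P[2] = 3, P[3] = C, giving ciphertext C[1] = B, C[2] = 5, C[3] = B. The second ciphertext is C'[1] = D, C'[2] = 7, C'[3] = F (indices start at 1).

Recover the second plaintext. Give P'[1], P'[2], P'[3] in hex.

In CTR with a reused counter, both messages share the same keystream S_i, so C_i ⊕ C'_i = P_i ⊕ P'_i and thus P'_i = P_i ⊕ C_i ⊕ C'_i.
P'[1]: E ⊕ B ⊕ D = 8.
P'[2]: 3 ⊕ 5 ⊕ 7 = 1.
P'[3]: C ⊕ B ⊕ F = 8.

P'[1] = 8, P'[2] = 1, P'[3] = 8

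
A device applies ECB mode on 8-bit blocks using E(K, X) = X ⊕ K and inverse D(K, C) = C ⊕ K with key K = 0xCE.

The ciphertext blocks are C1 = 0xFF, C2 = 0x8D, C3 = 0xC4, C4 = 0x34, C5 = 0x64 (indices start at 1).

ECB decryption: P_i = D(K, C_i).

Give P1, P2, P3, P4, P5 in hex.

P1 = 0x31, P2 = 0x43, P3 = 0x0A, P4 = 0xFA, P5 = 0xAA

P1: D(K, 0xFF) = 0x31.
P2: D(K, 0x8D) = 0x43.
P3: D(K, 0xC4) = 0x0A.
P4: D(K, 0x34) = 0xFA.
P5: D(K, 0x64) = 0xAA.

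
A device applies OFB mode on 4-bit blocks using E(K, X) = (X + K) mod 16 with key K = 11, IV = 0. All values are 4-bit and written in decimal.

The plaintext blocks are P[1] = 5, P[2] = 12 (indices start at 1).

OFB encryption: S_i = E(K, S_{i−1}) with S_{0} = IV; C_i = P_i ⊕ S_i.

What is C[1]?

C[1] = 14

C[1]: S = E(K, 0) = 11; 5 ⊕ 11 = 14.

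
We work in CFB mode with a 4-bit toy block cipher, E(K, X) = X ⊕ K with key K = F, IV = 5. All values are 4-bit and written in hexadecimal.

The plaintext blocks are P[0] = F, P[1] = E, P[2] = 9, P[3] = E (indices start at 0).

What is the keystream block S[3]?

CFB encryption: C_i = P_i ⊕ E(K, C_{i−1}), with C_{−1} = IV.
C[0]: E(K, 5) = A; F ⊕ A = 5.
C[1]: E(K, 5) = A; E ⊕ A = 4.
C[2]: E(K, 4) = B; 9 ⊕ B = 2.
C[3]: E(K, 2) = D; E ⊕ D = 3.
So S[3] = D.

D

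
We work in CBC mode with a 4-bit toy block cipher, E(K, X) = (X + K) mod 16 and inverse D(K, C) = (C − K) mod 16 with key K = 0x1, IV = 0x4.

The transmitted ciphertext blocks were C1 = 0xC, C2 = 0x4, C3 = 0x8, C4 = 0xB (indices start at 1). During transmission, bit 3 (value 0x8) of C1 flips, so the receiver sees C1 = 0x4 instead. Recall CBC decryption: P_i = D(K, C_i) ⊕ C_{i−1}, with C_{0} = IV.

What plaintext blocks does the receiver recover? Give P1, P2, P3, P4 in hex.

P1 = 0x7, P2 = 0x7, P3 = 0x3, P4 = 0x2

Only C1 changed, to 0x4. In CBC, a change in C_i garbles P_i and flips the same bit in P_{i+1}. Decrypting the received ciphertext:
P1: D(K, 0x4) = 0x3; 0x3 ⊕ 0x4 = 0x7.
P2: D(K, 0x4) = 0x3; 0x3 ⊕ 0x4 = 0x7.
P3: D(K, 0x8) = 0x7; 0x7 ⊕ 0x4 = 0x3.
P4: D(K, 0xB) = 0xA; 0xA ⊕ 0x8 = 0x2.
Blocks that differ from the original plaintext: P1, P2.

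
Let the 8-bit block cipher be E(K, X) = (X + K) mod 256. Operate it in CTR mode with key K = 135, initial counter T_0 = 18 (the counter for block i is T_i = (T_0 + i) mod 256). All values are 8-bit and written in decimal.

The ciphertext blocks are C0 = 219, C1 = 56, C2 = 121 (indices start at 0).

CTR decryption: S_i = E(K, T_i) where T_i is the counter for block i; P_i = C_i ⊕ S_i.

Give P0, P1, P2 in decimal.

P0: T = 18, S = E(K, T) = 153; 219 ⊕ 153 = 66.
P1: T = 19, S = E(K, T) = 154; 56 ⊕ 154 = 162.
P2: T = 20, S = E(K, T) = 155; 121 ⊕ 155 = 226.

P0 = 66, P1 = 162, P2 = 226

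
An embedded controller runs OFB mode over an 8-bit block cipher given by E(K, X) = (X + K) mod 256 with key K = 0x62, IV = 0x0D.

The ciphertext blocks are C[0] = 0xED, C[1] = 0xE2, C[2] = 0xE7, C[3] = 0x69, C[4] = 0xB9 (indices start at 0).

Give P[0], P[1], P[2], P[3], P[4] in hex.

OFB decryption: S_i = E(K, S_{i−1}) with S_{−1} = IV; P_i = C_i ⊕ S_i.
P[0]: S = E(K, 0x0D) = 0x6F; 0xED ⊕ 0x6F = 0x82.
P[1]: S = E(K, 0x6F) = 0xD1; 0xE2 ⊕ 0xD1 = 0x33.
P[2]: S = E(K, 0xD1) = 0x33; 0xE7 ⊕ 0x33 = 0xD4.
P[3]: S = E(K, 0x33) = 0x95; 0x69 ⊕ 0x95 = 0xFC.
P[4]: S = E(K, 0x95) = 0xF7; 0xB9 ⊕ 0xF7 = 0x4E.

P[0] = 0x82, P[1] = 0x33, P[2] = 0xD4, P[3] = 0xFC, P[4] = 0x4E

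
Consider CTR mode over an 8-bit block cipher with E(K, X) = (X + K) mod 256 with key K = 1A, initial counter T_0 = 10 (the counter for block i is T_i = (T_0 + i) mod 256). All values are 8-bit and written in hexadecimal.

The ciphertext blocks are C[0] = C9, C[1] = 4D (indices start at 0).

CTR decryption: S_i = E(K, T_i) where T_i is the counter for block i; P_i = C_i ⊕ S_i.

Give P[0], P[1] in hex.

P[0] = E3, P[1] = 66

P[0]: T = 10, S = E(K, T) = 2A; C9 ⊕ 2A = E3.
P[1]: T = 11, S = E(K, T) = 2B; 4D ⊕ 2B = 66.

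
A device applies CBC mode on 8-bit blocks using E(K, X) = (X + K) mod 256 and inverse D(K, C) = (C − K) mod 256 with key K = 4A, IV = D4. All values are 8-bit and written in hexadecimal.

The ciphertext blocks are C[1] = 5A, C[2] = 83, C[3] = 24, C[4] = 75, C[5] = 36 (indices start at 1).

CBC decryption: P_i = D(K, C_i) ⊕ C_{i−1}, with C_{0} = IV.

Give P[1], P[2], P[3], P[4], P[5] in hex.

P[1] = C4, P[2] = 63, P[3] = 59, P[4] = 0F, P[5] = 99

P[1]: D(K, 5A) = 10; 10 ⊕ D4 = C4.
P[2]: D(K, 83) = 39; 39 ⊕ 5A = 63.
P[3]: D(K, 24) = DA; DA ⊕ 83 = 59.
P[4]: D(K, 75) = 2B; 2B ⊕ 24 = 0F.
P[5]: D(K, 36) = EC; EC ⊕ 75 = 99.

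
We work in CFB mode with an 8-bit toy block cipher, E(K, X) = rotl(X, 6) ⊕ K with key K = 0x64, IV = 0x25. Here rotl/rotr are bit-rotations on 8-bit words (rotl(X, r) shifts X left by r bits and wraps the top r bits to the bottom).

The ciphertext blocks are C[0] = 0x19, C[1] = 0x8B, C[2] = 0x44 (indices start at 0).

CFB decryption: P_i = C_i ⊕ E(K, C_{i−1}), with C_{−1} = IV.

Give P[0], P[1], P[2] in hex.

P[0] = 0x34, P[1] = 0xA9, P[2] = 0xC2

P[0]: E(K, 0x25) = 0x2D; 0x19 ⊕ 0x2D = 0x34.
P[1]: E(K, 0x19) = 0x22; 0x8B ⊕ 0x22 = 0xA9.
P[2]: E(K, 0x8B) = 0x86; 0x44 ⊕ 0x86 = 0xC2.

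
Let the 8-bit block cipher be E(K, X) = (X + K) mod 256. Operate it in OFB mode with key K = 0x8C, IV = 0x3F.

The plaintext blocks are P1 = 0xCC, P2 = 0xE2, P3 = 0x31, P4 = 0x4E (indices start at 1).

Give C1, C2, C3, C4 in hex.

C1 = 0x07, C2 = 0xB5, C3 = 0xD2, C4 = 0x21

OFB encryption: S_i = E(K, S_{i−1}) with S_{0} = IV; C_i = P_i ⊕ S_i.
C1: S = E(K, 0x3F) = 0xCB; 0xCC ⊕ 0xCB = 0x07.
C2: S = E(K, 0xCB) = 0x57; 0xE2 ⊕ 0x57 = 0xB5.
C3: S = E(K, 0x57) = 0xE3; 0x31 ⊕ 0xE3 = 0xD2.
C4: S = E(K, 0xE3) = 0x6F; 0x4E ⊕ 0x6F = 0x21.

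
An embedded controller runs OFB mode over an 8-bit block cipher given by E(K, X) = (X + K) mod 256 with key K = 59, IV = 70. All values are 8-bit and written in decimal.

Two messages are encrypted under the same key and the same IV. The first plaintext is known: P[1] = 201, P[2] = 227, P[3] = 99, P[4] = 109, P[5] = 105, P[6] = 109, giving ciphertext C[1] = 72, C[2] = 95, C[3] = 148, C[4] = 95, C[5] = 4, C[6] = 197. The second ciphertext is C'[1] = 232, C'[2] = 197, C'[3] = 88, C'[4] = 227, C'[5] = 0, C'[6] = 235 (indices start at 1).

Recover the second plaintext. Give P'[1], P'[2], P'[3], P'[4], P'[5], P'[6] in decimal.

In OFB with a reused IV, both messages share the same keystream S_i, so C_i ⊕ C'_i = P_i ⊕ P'_i and thus P'_i = P_i ⊕ C_i ⊕ C'_i.
P'[1]: 201 ⊕ 72 ⊕ 232 = 105.
P'[2]: 227 ⊕ 95 ⊕ 197 = 121.
P'[3]: 99 ⊕ 148 ⊕ 88 = 175.
P'[4]: 109 ⊕ 95 ⊕ 227 = 209.
P'[5]: 105 ⊕ 4 ⊕ 0 = 109.
P'[6]: 109 ⊕ 197 ⊕ 235 = 67.

P'[1] = 105, P'[2] = 121, P'[3] = 175, P'[4] = 209, P'[5] = 109, P'[6] = 67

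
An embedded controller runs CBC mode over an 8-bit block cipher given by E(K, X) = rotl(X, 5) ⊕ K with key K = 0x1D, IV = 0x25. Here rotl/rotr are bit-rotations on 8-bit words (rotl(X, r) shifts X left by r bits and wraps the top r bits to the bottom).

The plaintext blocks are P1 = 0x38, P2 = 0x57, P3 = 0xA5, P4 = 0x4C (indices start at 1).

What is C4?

C4 = 0x21

CBC encryption: C_i = E(K, P_i ⊕ C_{i−1}), with C_{0} = IV.
C1: P1 ⊕ 0x25 = 0x1D; E(K, 0x1D) = 0xBE.
C2: P2 ⊕ 0xBE = 0xE9; E(K, 0xE9) = 0x20.
C3: P3 ⊕ 0x20 = 0x85; E(K, 0x85) = 0xAD.
C4: P4 ⊕ 0xAD = 0xE1; E(K, 0xE1) = 0x21.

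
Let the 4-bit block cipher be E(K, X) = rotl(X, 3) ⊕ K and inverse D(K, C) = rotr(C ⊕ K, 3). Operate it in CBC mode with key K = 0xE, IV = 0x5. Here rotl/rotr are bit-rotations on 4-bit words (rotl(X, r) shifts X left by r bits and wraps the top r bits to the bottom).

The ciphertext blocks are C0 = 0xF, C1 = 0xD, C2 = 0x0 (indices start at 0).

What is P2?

CBC decryption: P_i = D(K, C_i) ⊕ C_{i−1}, with C_{−1} = IV.
P2: D(K, 0x0) = 0xD; 0xD ⊕ 0xD = 0x0.

P2 = 0x0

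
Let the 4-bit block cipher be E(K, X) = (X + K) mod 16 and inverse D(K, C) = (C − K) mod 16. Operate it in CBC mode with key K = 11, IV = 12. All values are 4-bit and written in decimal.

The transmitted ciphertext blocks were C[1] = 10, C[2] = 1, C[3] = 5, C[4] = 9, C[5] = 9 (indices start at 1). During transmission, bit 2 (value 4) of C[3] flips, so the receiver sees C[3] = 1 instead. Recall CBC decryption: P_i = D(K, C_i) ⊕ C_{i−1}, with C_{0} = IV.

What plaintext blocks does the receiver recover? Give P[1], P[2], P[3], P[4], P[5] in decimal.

P[1] = 3, P[2] = 12, P[3] = 7, P[4] = 15, P[5] = 7

Only C[3] changed, to 1. In CBC, a change in C_i garbles P_i and flips the same bit in P_{i+1}. Decrypting the received ciphertext:
P[1]: D(K, 10) = 15; 15 ⊕ 12 = 3.
P[2]: D(K, 1) = 6; 6 ⊕ 10 = 12.
P[3]: D(K, 1) = 6; 6 ⊕ 1 = 7.
P[4]: D(K, 9) = 14; 14 ⊕ 1 = 15.
P[5]: D(K, 9) = 14; 14 ⊕ 9 = 7.
Blocks that differ from the original plaintext: P[3], P[4].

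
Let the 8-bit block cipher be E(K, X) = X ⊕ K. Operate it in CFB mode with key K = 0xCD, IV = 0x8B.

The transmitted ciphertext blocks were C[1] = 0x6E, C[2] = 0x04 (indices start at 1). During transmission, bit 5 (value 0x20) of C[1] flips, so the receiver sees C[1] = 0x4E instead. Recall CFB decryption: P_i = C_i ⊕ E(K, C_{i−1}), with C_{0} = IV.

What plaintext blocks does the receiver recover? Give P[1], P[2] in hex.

Only C[1] changed, to 0x4E. In CFB, a change in C_i flips the same bit in P_i and garbles P_{i+1}. Decrypting the received ciphertext:
P[1]: E(K, 0x8B) = 0x46; 0x4E ⊕ 0x46 = 0x08.
P[2]: E(K, 0x4E) = 0x83; 0x04 ⊕ 0x83 = 0x87.
Blocks that differ from the original plaintext: P[1], P[2].

P[1] = 0x08, P[2] = 0x87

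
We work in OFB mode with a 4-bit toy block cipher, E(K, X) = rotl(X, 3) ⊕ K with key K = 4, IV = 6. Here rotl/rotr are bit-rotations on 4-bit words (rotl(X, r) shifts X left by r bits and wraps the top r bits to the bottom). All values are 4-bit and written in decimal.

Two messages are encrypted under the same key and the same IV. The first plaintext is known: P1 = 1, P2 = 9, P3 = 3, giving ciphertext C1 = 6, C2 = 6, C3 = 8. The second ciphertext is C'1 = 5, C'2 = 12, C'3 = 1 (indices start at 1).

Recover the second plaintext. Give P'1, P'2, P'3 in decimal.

P'1 = 2, P'2 = 3, P'3 = 10

In OFB with a reused IV, both messages share the same keystream S_i, so C_i ⊕ C'_i = P_i ⊕ P'_i and thus P'_i = P_i ⊕ C_i ⊕ C'_i.
P'1: 1 ⊕ 6 ⊕ 5 = 2.
P'2: 9 ⊕ 6 ⊕ 12 = 3.
P'3: 3 ⊕ 8 ⊕ 1 = 10.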